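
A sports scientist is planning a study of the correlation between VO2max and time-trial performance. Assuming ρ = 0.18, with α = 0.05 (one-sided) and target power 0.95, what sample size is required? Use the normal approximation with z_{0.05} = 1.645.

Fisher's z: C = ½·ln((1+r)/(1−r)) = ½·ln(1.4390) = 0.1820.
n = ((z_{α} + z_β)/C)² + 3.
(1.645 + 1.645) / 0.1820 = 3.290 / 0.1820 = 18.077.
n = 18.077² + 3 = 326.78 + 3 = 329.8.
Round up.

n = 330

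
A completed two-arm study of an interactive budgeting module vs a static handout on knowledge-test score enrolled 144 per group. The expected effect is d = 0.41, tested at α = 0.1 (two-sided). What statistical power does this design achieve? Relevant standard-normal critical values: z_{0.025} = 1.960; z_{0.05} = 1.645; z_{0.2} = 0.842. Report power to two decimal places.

power ≈ 0.97

For two equal groups, power = Φ(d·√(n/2) − z_{α/2}).
d·√(n/2) = 0.41 × √(144/2) = 0.41 × 8.485 = 3.479.
z_β = 3.479 − 1.645 = 1.834.
Power = Φ(1.834) = 0.967.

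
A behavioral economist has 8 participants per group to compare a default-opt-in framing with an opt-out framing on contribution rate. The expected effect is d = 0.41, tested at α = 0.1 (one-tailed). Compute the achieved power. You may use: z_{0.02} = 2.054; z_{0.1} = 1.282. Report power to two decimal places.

power ≈ 0.32

For two equal groups, power = Φ(d·√(n/2) − z_{α}).
d·√(n/2) = 0.41 × √(8/2) = 0.41 × 2.000 = 0.820.
z_β = 0.820 − 1.282 = -0.462.
Power = Φ(-0.462) = 0.322.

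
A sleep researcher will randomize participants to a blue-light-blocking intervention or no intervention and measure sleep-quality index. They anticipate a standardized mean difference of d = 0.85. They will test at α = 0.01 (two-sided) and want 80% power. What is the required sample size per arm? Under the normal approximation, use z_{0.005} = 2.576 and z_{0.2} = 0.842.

n = 33 per group

For two independent groups with equal n: n = 2·((z_{α/2} + z_β) / d)².
z_{α/2} + z_β = 2.576 + 0.842 = 3.418.
n = 2 × (3.418 / 0.85)² = 2 × 4.021² = 2 × 16.17 = 32.3.
Round up to the next whole participant.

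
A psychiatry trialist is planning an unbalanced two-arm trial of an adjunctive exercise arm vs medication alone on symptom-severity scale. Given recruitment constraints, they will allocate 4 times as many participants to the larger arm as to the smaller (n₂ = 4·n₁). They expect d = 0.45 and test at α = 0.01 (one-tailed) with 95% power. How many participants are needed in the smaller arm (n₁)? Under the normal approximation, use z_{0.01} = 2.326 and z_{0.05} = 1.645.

With allocation ratio k = n₂/n₁ = 4, Var(x̄₁−x̄₂) = σ²(1/n₁ + 1/(k·n₁)) = σ²·(k+1)/(k·n₁).
So n₁ = (1 + 1/k)·((z_{α} + z_β)/d)² = 1.250 × (3.971/0.45)².
n₁ = 1.250 × 77.87 = 97.3.
Round up: n₁ = 98, giving n₂ = 4 × 98 = 392.

n₁ = 98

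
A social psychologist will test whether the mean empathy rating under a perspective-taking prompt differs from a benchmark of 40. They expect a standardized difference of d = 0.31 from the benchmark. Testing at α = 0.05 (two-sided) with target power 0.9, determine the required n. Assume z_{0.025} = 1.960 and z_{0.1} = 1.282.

For a one-sample test: n = ((z_{α/2} + z_β) / d)².
z_{α/2} + z_β = 1.960 + 1.282 = 3.242.
n = (3.242 / 0.31)² = 10.458² = 109.37.
Round up.

n = 110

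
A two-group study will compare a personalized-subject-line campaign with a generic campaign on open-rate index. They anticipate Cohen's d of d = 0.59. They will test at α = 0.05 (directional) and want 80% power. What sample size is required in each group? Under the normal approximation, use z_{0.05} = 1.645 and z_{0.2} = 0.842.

n = 36 per group

For two independent groups with equal n: n = 2·((z_{α} + z_β) / d)².
z_{α} + z_β = 1.645 + 0.842 = 2.487.
n = 2 × (2.487 / 0.59)² = 2 × 4.215² = 2 × 17.77 = 35.5.
Round up to the next whole participant.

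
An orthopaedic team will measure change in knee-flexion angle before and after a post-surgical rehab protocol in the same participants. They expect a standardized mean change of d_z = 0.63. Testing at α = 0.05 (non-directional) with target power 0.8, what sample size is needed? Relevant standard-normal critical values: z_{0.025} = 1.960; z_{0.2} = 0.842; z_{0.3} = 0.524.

n = 20 pairs

For a paired (one-sample on differences) test: n = ((z_{α/2} + z_β) / d)².
z_{α/2} + z_β = 1.960 + 0.842 = 2.802.
n = (2.802 / 0.63)² = 4.448² = 19.78.
Round up.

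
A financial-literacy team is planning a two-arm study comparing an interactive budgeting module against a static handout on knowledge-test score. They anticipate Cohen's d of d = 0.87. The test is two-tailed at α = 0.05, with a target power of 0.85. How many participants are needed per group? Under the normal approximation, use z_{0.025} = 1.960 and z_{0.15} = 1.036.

n = 24 per group

For two independent groups with equal n: n = 2·((z_{α/2} + z_β) / d)².
z_{α/2} + z_β = 1.960 + 1.036 = 2.996.
n = 2 × (2.996 / 0.87)² = 2 × 3.444² = 2 × 11.86 = 23.7.
Round up to the next whole participant.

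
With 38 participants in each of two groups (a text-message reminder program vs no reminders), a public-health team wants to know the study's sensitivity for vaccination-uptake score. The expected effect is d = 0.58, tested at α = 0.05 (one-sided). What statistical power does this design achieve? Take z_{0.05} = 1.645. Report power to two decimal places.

For two equal groups, power = Φ(d·√(n/2) − z_{α}).
d·√(n/2) = 0.58 × √(38/2) = 0.58 × 4.359 = 2.528.
z_β = 2.528 − 1.645 = 0.883.
Power = Φ(0.883) = 0.811.

power ≈ 0.81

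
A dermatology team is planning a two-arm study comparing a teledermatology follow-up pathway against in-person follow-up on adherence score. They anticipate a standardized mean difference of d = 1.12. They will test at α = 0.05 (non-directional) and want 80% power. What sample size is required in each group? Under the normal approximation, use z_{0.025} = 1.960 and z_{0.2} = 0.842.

n = 13 per group

For two independent groups with equal n: n = 2·((z_{α/2} + z_β) / d)².
z_{α/2} + z_β = 1.960 + 0.842 = 2.802.
n = 2 × (2.802 / 1.12)² = 2 × 2.502² = 2 × 6.26 = 12.5.
Round up to the next whole participant.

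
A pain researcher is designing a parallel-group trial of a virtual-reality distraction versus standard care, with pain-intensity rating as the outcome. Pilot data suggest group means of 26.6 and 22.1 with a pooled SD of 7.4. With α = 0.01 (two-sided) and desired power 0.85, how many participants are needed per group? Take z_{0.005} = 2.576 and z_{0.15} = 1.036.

Cohen's d = |M₁ − M₂| / SD_pooled = |26.6 − 22.1| / 7.4 = 4.5 / 7.4 = 0.608.
For two independent groups with equal n: n = 2·((z_{α/2} + z_β) / d)².
z_{α/2} + z_β = 2.576 + 1.036 = 3.612.
n = 2 × (3.612 / 0.608)² = 2 × 5.941² = 2 × 35.29 = 70.6.
Round up to the next whole participant.

n = 71 per group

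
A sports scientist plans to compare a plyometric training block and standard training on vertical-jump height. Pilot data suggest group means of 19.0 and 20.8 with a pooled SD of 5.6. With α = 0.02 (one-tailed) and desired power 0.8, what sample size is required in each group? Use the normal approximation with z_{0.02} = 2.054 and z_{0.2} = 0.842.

n = 163 per group

Cohen's d = |M₁ − M₂| / SD_pooled = |19.0 − 20.8| / 5.6 = 1.8 / 5.6 = 0.321.
For two independent groups with equal n: n = 2·((z_{α} + z_β) / d)².
z_{α} + z_β = 2.054 + 0.842 = 2.896.
n = 2 × (2.896 / 0.321)² = 2 × 9.022² = 2 × 81.39 = 162.8.
Round up to the next whole participant.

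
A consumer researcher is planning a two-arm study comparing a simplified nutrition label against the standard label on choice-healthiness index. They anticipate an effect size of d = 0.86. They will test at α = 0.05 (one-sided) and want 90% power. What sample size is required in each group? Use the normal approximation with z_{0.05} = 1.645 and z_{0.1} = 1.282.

n = 24 per group

For two independent groups with equal n: n = 2·((z_{α} + z_β) / d)².
z_{α} + z_β = 1.645 + 1.282 = 2.927.
n = 2 × (2.927 / 0.86)² = 2 × 3.403² = 2 × 11.58 = 23.2.
Round up to the next whole participant.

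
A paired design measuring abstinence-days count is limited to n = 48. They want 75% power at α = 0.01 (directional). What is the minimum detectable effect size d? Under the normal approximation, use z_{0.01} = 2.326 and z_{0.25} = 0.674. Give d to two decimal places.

d_min ≈ 0.43

For a single sample (or paired design) of n = 48: d_min = (z_{α} + z_β)/√n.
z-sum = 2.326 + 0.674 = 3.000.
d_min = 3.000 / √48 = 3.000 / 6.928 = 0.433.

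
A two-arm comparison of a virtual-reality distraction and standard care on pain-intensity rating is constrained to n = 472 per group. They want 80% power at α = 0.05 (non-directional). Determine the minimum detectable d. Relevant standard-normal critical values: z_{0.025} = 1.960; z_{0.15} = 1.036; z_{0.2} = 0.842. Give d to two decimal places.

d_min ≈ 0.18

For two independent groups of n = 472 each: d_min = (z_{α/2} + z_β)·√(2/n).
z-sum = 1.960 + 0.842 = 2.802.
d_min = 2.802 × √(2/472) = 2.802 × 0.0651 = 0.182.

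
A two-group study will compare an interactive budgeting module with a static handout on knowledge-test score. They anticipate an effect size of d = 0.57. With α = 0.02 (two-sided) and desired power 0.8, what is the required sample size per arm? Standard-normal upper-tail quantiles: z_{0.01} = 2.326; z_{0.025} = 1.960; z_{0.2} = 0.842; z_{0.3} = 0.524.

n = 62 per group

For two independent groups with equal n: n = 2·((z_{α/2} + z_β) / d)².
z_{α/2} + z_β = 2.326 + 0.842 = 3.168.
n = 2 × (3.168 / 0.57)² = 2 × 5.558² = 2 × 30.89 = 61.8.
Round up to the next whole participant.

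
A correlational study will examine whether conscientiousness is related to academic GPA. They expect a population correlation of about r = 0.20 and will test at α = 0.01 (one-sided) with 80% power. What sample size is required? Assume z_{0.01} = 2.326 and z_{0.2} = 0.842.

Fisher's z: C = ½·ln((1+r)/(1−r)) = ½·ln(1.5000) = 0.2027.
n = ((z_{α} + z_β)/C)² + 3.
(2.326 + 0.842) / 0.2027 = 3.168 / 0.2027 = 15.629.
n = 15.629² + 3 = 244.27 + 3 = 247.3.
Round up.

n = 248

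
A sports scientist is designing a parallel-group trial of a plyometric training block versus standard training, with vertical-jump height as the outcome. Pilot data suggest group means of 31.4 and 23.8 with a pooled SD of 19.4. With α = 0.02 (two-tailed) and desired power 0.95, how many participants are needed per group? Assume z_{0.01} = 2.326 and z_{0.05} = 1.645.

n = 206 per group

Cohen's d = |M₁ − M₂| / SD_pooled = |31.4 − 23.8| / 19.4 = 7.6 / 19.4 = 0.392.
For two independent groups with equal n: n = 2·((z_{α/2} + z_β) / d)².
z_{α/2} + z_β = 2.326 + 1.645 = 3.971.
n = 2 × (3.971 / 0.392)² = 2 × 10.130² = 2 × 102.62 = 205.2.
Round up to the next whole participant.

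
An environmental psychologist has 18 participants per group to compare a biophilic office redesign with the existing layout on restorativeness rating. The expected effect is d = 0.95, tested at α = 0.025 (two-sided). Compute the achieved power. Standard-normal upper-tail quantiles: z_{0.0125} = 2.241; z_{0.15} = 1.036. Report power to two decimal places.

power ≈ 0.73

For two equal groups, power = Φ(d·√(n/2) − z_{α/2}).
d·√(n/2) = 0.95 × √(18/2) = 0.95 × 3.000 = 2.850.
z_β = 2.850 − 2.241 = 0.609.
Power = Φ(0.609) = 0.729.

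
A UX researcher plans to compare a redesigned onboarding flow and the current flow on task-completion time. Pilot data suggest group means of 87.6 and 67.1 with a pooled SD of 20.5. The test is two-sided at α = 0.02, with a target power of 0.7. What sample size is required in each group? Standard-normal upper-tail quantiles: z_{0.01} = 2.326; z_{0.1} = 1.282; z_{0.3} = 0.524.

n = 17 per group

Cohen's d = |M₁ − M₂| / SD_pooled = |87.6 − 67.1| / 20.5 = 20.5 / 20.5 = 1.000.
For two independent groups with equal n: n = 2·((z_{α/2} + z_β) / d)².
z_{α/2} + z_β = 2.326 + 0.524 = 2.850.
n = 2 × (2.850 / 1.000)² = 2 × 2.850² = 2 × 8.12 = 16.2.
Round up to the next whole participant.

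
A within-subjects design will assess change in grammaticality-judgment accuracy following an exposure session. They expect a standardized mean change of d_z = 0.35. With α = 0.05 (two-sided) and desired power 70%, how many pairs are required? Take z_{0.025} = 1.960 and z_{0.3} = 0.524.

n = 51 pairs

For a paired (one-sample on differences) test: n = ((z_{α/2} + z_β) / d)².
z_{α/2} + z_β = 1.960 + 0.524 = 2.484.
n = (2.484 / 0.35)² = 7.097² = 50.37.
Round up.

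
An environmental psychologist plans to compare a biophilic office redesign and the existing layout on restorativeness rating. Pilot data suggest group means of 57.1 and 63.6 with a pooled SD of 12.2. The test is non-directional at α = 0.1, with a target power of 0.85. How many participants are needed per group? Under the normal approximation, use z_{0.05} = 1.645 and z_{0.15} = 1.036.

Cohen's d = |M₁ − M₂| / SD_pooled = |57.1 − 63.6| / 12.2 = 6.5 / 12.2 = 0.533.
For two independent groups with equal n: n = 2·((z_{α/2} + z_β) / d)².
z_{α/2} + z_β = 1.645 + 1.036 = 2.681.
n = 2 × (2.681 / 0.533)² = 2 × 5.030² = 2 × 25.30 = 50.6.
Round up to the next whole participant.

n = 51 per group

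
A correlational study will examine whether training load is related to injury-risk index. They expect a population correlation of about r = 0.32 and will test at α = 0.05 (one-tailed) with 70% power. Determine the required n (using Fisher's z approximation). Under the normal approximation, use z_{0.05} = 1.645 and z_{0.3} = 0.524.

n = 46

Fisher's z: C = ½·ln((1+r)/(1−r)) = ½·ln(1.9412) = 0.3316.
n = ((z_{α} + z_β)/C)² + 3.
(1.645 + 0.524) / 0.3316 = 2.169 / 0.3316 = 6.541.
n = 6.541² + 3 = 42.78 + 3 = 45.8.
Round up.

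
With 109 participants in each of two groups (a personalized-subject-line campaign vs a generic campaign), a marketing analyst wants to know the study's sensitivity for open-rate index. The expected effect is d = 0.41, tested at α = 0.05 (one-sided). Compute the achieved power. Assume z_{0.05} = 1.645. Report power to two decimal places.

power ≈ 0.92

For two equal groups, power = Φ(d·√(n/2) − z_{α}).
d·√(n/2) = 0.41 × √(109/2) = 0.41 × 7.382 = 3.027.
z_β = 3.027 − 1.645 = 1.382.
Power = Φ(1.382) = 0.916.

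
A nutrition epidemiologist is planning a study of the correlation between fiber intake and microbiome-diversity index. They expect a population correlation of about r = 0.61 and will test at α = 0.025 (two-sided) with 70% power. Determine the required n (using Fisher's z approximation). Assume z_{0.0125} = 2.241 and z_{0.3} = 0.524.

Fisher's z: C = ½·ln((1+r)/(1−r)) = ½·ln(4.1282) = 0.7089.
n = ((z_{α/2} + z_β)/C)² + 3.
(2.241 + 0.524) / 0.7089 = 2.765 / 0.7089 = 3.900.
n = 3.900² + 3 = 15.21 + 3 = 18.2.
Round up.

n = 19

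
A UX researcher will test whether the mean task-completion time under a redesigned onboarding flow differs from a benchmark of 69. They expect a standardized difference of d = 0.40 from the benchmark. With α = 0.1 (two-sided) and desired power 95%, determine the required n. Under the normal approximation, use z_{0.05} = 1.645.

n = 68

For a one-sample test: n = ((z_{α/2} + z_β) / d)².
z_{α/2} + z_β = 1.645 + 1.645 = 3.290.
n = (3.290 / 0.40)² = 8.225² = 67.65.
Round up.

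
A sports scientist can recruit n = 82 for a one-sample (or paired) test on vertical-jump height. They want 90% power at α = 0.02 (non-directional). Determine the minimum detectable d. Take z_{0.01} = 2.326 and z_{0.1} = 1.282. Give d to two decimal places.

For a single sample (or paired design) of n = 82: d_min = (z_{α/2} + z_β)/√n.
z-sum = 2.326 + 1.282 = 3.608.
d_min = 3.608 / √82 = 3.608 / 9.055 = 0.398.

d_min ≈ 0.40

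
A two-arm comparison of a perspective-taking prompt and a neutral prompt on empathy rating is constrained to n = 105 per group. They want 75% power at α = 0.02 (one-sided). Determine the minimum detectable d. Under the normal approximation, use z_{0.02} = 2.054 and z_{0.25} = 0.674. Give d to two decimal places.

For two independent groups of n = 105 each: d_min = (z_{α} + z_β)·√(2/n).
z-sum = 2.054 + 0.674 = 2.728.
d_min = 2.728 × √(2/105) = 2.728 × 0.1380 = 0.376.

d_min ≈ 0.38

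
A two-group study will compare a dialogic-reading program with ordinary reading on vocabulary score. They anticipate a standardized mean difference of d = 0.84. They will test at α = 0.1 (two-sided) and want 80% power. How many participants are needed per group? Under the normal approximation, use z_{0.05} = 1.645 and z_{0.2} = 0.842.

n = 18 per group

For two independent groups with equal n: n = 2·((z_{α/2} + z_β) / d)².
z_{α/2} + z_β = 1.645 + 0.842 = 2.487.
n = 2 × (2.487 / 0.84)² = 2 × 2.961² = 2 × 8.77 = 17.5.
Round up to the next whole participant.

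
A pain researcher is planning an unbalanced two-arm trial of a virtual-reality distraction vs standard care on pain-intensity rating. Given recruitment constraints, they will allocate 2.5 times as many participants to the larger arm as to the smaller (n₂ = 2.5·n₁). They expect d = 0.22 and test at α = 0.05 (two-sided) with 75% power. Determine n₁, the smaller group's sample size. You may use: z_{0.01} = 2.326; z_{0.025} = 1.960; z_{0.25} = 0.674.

n₁ = 201

With allocation ratio k = n₂/n₁ = 2.5, Var(x̄₁−x̄₂) = σ²(1/n₁ + 1/(k·n₁)) = σ²·(k+1)/(k·n₁).
So n₁ = (1 + 1/k)·((z_{α/2} + z_β)/d)² = 1.400 × (2.634/0.22)².
n₁ = 1.400 × 143.35 = 200.7.
Round up: n₁ = 201, giving n₂ = ⌈2.5 × 201⌉ = ⌈502.5⌉ = 503.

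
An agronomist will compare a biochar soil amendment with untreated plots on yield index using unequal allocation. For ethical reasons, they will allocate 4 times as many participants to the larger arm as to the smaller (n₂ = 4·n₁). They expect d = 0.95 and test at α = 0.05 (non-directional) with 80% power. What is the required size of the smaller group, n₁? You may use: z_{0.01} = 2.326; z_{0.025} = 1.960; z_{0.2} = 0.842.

n₁ = 11

With allocation ratio k = n₂/n₁ = 4, Var(x̄₁−x̄₂) = σ²(1/n₁ + 1/(k·n₁)) = σ²·(k+1)/(k·n₁).
So n₁ = (1 + 1/k)·((z_{α/2} + z_β)/d)² = 1.250 × (2.802/0.95)².
n₁ = 1.250 × 8.70 = 10.9.
Round up: n₁ = 11, giving n₂ = 4 × 11 = 44.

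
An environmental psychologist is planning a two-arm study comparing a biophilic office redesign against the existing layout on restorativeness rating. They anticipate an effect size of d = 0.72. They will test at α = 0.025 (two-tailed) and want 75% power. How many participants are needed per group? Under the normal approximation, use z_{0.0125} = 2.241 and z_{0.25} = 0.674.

For two independent groups with equal n: n = 2·((z_{α/2} + z_β) / d)².
z_{α/2} + z_β = 2.241 + 0.674 = 2.915.
n = 2 × (2.915 / 0.72)² = 2 × 4.049² = 2 × 16.39 = 32.8.
Round up to the next whole participant.

n = 33 per group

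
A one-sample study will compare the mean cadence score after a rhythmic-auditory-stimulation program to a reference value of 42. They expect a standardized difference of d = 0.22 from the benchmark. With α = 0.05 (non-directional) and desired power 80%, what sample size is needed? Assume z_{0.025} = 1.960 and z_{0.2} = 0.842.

n = 163

For a one-sample test: n = ((z_{α/2} + z_β) / d)².
z_{α/2} + z_β = 1.960 + 0.842 = 2.802.
n = (2.802 / 0.22)² = 12.736² = 162.21.
Round up.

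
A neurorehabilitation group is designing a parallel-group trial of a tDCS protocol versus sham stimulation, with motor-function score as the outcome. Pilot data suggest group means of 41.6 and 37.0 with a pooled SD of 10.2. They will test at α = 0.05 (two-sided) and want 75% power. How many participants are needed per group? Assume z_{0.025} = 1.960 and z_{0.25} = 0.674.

Cohen's d = |M₁ − M₂| / SD_pooled = |41.6 − 37.0| / 10.2 = 4.6 / 10.2 = 0.451.
For two independent groups with equal n: n = 2·((z_{α/2} + z_β) / d)².
z_{α/2} + z_β = 1.960 + 0.674 = 2.634.
n = 2 × (2.634 / 0.451)² = 2 × 5.840² = 2 × 34.11 = 68.2.
Round up to the next whole participant.

n = 69 per group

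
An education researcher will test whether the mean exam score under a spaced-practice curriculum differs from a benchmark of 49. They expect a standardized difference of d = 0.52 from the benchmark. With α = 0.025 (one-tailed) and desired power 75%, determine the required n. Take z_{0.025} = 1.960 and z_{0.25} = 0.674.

n = 26

For a one-sample test: n = ((z_{α} + z_β) / d)².
z_{α} + z_β = 1.960 + 0.674 = 2.634.
n = (2.634 / 0.52)² = 5.065² = 25.66.
Round up.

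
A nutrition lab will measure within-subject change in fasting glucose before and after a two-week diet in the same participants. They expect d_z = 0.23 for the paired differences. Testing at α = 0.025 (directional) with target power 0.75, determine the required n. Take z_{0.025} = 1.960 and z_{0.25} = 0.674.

For a paired (one-sample on differences) test: n = ((z_{α} + z_β) / d)².
z_{α} + z_β = 1.960 + 0.674 = 2.634.
n = (2.634 / 0.23)² = 11.452² = 131.15.
Round up.

n = 132 pairs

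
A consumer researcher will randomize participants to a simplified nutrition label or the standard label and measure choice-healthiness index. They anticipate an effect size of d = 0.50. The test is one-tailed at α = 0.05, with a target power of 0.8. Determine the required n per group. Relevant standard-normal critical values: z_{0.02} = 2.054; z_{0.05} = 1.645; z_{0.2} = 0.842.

n = 50 per group

For two independent groups with equal n: n = 2·((z_{α} + z_β) / d)².
z_{α} + z_β = 1.645 + 0.842 = 2.487.
n = 2 × (2.487 / 0.50)² = 2 × 4.974² = 2 × 24.74 = 49.5.
Round up to the next whole participant.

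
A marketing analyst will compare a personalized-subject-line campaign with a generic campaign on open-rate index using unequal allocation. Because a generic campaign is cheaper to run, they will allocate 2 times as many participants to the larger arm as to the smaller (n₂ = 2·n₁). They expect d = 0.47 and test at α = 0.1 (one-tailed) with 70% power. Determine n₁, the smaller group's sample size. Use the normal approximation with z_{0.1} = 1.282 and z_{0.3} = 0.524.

With allocation ratio k = n₂/n₁ = 2, Var(x̄₁−x̄₂) = σ²(1/n₁ + 1/(k·n₁)) = σ²·(k+1)/(k·n₁).
So n₁ = (1 + 1/k)·((z_{α} + z_β)/d)² = 1.500 × (1.806/0.47)².
n₁ = 1.500 × 14.77 = 22.1.
Round up: n₁ = 23, giving n₂ = 2 × 23 = 46.

n₁ = 23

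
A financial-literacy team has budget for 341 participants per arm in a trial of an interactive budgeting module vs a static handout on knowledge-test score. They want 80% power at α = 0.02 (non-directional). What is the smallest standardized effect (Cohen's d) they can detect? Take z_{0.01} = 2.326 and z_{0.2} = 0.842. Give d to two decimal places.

d_min ≈ 0.24

For two independent groups of n = 341 each: d_min = (z_{α/2} + z_β)·√(2/n).
z-sum = 2.326 + 0.842 = 3.168.
d_min = 3.168 × √(2/341) = 3.168 × 0.0766 = 0.243.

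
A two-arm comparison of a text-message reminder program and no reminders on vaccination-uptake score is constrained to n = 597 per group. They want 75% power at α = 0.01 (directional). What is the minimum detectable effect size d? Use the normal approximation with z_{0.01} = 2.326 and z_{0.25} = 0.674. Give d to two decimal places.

For two independent groups of n = 597 each: d_min = (z_{α} + z_β)·√(2/n).
z-sum = 2.326 + 0.674 = 3.000.
d_min = 3.000 × √(2/597) = 3.000 × 0.0579 = 0.174.

d_min ≈ 0.17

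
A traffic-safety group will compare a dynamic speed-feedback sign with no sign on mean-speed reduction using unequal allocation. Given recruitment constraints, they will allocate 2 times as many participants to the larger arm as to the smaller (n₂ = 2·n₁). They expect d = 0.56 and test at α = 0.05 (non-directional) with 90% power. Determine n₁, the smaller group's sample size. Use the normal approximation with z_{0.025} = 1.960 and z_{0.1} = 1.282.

n₁ = 51

With allocation ratio k = n₂/n₁ = 2, Var(x̄₁−x̄₂) = σ²(1/n₁ + 1/(k·n₁)) = σ²·(k+1)/(k·n₁).
So n₁ = (1 + 1/k)·((z_{α/2} + z_β)/d)² = 1.500 × (3.242/0.56)².
n₁ = 1.500 × 33.52 = 50.3.
Round up: n₁ = 51, giving n₂ = 2 × 51 = 102.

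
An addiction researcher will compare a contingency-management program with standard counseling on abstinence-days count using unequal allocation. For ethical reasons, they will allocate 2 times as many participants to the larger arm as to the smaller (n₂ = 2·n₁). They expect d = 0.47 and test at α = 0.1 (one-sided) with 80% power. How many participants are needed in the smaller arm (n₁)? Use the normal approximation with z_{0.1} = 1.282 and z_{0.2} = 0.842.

With allocation ratio k = n₂/n₁ = 2, Var(x̄₁−x̄₂) = σ²(1/n₁ + 1/(k·n₁)) = σ²·(k+1)/(k·n₁).
So n₁ = (1 + 1/k)·((z_{α} + z_β)/d)² = 1.500 × (2.124/0.47)².
n₁ = 1.500 × 20.42 = 30.6.
Round up: n₁ = 31, giving n₂ = 2 × 31 = 62.

n₁ = 31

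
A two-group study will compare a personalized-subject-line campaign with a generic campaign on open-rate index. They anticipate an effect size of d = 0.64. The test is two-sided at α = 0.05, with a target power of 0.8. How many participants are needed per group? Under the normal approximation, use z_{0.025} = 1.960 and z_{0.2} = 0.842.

For two independent groups with equal n: n = 2·((z_{α/2} + z_β) / d)².
z_{α/2} + z_β = 1.960 + 0.842 = 2.802.
n = 2 × (2.802 / 0.64)² = 2 × 4.378² = 2 × 19.17 = 38.3.
Round up to the next whole participant.

n = 39 per group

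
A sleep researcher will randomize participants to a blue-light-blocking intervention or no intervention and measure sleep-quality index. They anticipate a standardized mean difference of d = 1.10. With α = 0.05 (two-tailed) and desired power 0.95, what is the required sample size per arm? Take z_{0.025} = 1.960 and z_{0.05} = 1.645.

n = 22 per group

For two independent groups with equal n: n = 2·((z_{α/2} + z_β) / d)².
z_{α/2} + z_β = 1.960 + 1.645 = 3.605.
n = 2 × (3.605 / 1.10)² = 2 × 3.277² = 2 × 10.74 = 21.5.
Round up to the next whole participant.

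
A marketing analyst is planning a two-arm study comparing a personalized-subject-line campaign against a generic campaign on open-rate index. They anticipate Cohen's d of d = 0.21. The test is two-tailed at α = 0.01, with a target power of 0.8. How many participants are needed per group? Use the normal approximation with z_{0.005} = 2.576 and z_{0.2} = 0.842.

n = 530 per group

For two independent groups with equal n: n = 2·((z_{α/2} + z_β) / d)².
z_{α/2} + z_β = 2.576 + 0.842 = 3.418.
n = 2 × (3.418 / 0.21)² = 2 × 16.276² = 2 × 264.91 = 529.8.
Round up to the next whole participant.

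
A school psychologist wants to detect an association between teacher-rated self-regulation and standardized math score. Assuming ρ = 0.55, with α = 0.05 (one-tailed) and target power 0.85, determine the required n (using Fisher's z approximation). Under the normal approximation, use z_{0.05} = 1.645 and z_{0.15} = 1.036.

n = 22

Fisher's z: C = ½·ln((1+r)/(1−r)) = ½·ln(3.4444) = 0.6184.
n = ((z_{α} + z_β)/C)² + 3.
(1.645 + 1.036) / 0.6184 = 2.681 / 0.6184 = 4.335.
n = 4.335² + 3 = 18.80 + 3 = 21.8.
Round up.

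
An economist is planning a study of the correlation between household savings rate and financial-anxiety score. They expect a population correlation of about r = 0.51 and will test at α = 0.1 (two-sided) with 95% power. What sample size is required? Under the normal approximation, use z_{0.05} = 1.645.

Fisher's z: C = ½·ln((1+r)/(1−r)) = ½·ln(3.0816) = 0.5627.
n = ((z_{α/2} + z_β)/C)² + 3.
(1.645 + 1.645) / 0.5627 = 3.290 / 0.5627 = 5.847.
n = 5.847² + 3 = 34.19 + 3 = 37.2.
Round up.

n = 38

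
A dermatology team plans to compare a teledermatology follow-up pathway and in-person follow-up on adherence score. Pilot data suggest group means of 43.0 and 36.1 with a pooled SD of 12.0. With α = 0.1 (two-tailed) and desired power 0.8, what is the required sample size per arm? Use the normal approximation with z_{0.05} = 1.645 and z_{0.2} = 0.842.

Cohen's d = |M₁ − M₂| / SD_pooled = |43.0 − 36.1| / 12.0 = 6.9 / 12.0 = 0.575.
For two independent groups with equal n: n = 2·((z_{α/2} + z_β) / d)².
z_{α/2} + z_β = 1.645 + 0.842 = 2.487.
n = 2 × (2.487 / 0.575)² = 2 × 4.325² = 2 × 18.71 = 37.4.
Round up to the next whole participant.

n = 38 per group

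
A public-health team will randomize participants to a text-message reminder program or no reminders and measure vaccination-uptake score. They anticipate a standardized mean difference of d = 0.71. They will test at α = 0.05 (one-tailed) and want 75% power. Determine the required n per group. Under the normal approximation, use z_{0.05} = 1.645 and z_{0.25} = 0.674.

n = 22 per group

For two independent groups with equal n: n = 2·((z_{α} + z_β) / d)².
z_{α} + z_β = 1.645 + 0.674 = 2.319.
n = 2 × (2.319 / 0.71)² = 2 × 3.266² = 2 × 10.67 = 21.3.
Round up to the next whole participant.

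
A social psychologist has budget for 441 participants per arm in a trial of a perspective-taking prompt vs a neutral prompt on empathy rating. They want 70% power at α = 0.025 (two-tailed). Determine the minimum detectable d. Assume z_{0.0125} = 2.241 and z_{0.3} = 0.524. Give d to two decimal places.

For two independent groups of n = 441 each: d_min = (z_{α/2} + z_β)·√(2/n).
z-sum = 2.241 + 0.524 = 2.765.
d_min = 2.765 × √(2/441) = 2.765 × 0.0673 = 0.186.

d_min ≈ 0.19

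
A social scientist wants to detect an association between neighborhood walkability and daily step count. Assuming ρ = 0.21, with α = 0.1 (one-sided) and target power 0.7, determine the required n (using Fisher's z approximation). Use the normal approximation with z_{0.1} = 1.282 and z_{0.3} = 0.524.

n = 75

Fisher's z: C = ½·ln((1+r)/(1−r)) = ½·ln(1.5316) = 0.2132.
n = ((z_{α} + z_β)/C)² + 3.
(1.282 + 0.524) / 0.2132 = 1.806 / 0.2132 = 8.471.
n = 8.471² + 3 = 71.76 + 3 = 74.8.
Round up.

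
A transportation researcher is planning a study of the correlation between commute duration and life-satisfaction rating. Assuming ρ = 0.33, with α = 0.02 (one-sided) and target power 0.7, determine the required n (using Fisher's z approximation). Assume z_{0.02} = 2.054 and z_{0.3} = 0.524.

n = 60

Fisher's z: C = ½·ln((1+r)/(1−r)) = ½·ln(1.9851) = 0.3428.
n = ((z_{α} + z_β)/C)² + 3.
(2.054 + 0.524) / 0.3428 = 2.578 / 0.3428 = 7.520.
n = 7.520² + 3 = 56.56 + 3 = 59.6.
Round up.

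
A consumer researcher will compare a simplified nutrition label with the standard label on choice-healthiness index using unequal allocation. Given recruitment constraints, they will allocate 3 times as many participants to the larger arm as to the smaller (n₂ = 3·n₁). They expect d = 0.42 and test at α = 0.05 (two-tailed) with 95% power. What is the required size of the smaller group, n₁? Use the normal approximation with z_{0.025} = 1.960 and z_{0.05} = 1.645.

n₁ = 99

With allocation ratio k = n₂/n₁ = 3, Var(x̄₁−x̄₂) = σ²(1/n₁ + 1/(k·n₁)) = σ²·(k+1)/(k·n₁).
So n₁ = (1 + 1/k)·((z_{α/2} + z_β)/d)² = 1.333 × (3.605/0.42)².
n₁ = 1.333 × 73.67 = 98.2.
Round up: n₁ = 99, giving n₂ = 3 × 99 = 297.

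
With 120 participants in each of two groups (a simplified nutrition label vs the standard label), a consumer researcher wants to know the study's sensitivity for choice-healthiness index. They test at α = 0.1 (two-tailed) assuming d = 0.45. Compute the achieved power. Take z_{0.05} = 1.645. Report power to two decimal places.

power ≈ 0.97

For two equal groups, power = Φ(d·√(n/2) − z_{α/2}).
d·√(n/2) = 0.45 × √(120/2) = 0.45 × 7.746 = 3.486.
z_β = 3.486 − 1.645 = 1.841.
Power = Φ(1.841) = 0.967.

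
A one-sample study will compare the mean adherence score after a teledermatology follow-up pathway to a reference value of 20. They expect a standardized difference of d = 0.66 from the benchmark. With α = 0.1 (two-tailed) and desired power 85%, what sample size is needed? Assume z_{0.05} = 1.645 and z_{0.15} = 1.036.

For a one-sample test: n = ((z_{α/2} + z_β) / d)².
z_{α/2} + z_β = 1.645 + 1.036 = 2.681.
n = (2.681 / 0.66)² = 4.062² = 16.50.
Round up.

n = 17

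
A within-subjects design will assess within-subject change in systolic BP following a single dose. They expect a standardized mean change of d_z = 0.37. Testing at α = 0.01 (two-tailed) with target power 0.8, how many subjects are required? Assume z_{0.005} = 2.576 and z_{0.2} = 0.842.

n = 86 pairs

For a paired (one-sample on differences) test: n = ((z_{α/2} + z_β) / d)².
z_{α/2} + z_β = 2.576 + 0.842 = 3.418.
n = (3.418 / 0.37)² = 9.238² = 85.34.
Round up.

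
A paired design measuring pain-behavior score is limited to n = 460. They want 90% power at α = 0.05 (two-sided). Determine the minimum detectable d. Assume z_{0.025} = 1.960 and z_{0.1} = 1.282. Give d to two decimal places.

d_min ≈ 0.15

For a single sample (or paired design) of n = 460: d_min = (z_{α/2} + z_β)/√n.
z-sum = 1.960 + 1.282 = 3.242.
d_min = 3.242 / √460 = 3.242 / 21.448 = 0.151.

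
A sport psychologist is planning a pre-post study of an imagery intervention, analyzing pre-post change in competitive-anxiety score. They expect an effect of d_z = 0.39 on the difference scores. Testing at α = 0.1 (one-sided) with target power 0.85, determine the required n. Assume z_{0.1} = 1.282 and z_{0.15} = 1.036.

n = 36 pairs

For a paired (one-sample on differences) test: n = ((z_{α} + z_β) / d)².
z_{α} + z_β = 1.282 + 1.036 = 2.318.
n = (2.318 / 0.39)² = 5.944² = 35.33.
Round up.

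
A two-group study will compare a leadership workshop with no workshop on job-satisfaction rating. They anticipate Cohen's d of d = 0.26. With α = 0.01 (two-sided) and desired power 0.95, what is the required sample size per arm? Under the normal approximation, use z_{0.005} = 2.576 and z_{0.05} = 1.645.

n = 528 per group

For two independent groups with equal n: n = 2·((z_{α/2} + z_β) / d)².
z_{α/2} + z_β = 2.576 + 1.645 = 4.221.
n = 2 × (4.221 / 0.26)² = 2 × 16.235² = 2 × 263.56 = 527.1.
Round up to the next whole participant.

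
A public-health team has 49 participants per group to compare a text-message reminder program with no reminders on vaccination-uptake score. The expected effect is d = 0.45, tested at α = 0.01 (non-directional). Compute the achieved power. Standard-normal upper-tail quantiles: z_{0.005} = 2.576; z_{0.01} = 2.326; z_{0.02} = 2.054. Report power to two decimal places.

For two equal groups, power = Φ(d·√(n/2) − z_{α/2}).
d·√(n/2) = 0.45 × √(49/2) = 0.45 × 4.950 = 2.227.
z_β = 2.227 − 2.576 = -0.349.
Power = Φ(-0.349) = 0.364.

power ≈ 0.36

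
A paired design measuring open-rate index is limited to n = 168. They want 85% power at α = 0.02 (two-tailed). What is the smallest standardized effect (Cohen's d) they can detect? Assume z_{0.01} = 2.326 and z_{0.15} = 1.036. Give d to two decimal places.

For a single sample (or paired design) of n = 168: d_min = (z_{α/2} + z_β)/√n.
z-sum = 2.326 + 1.036 = 3.362.
d_min = 3.362 / √168 = 3.362 / 12.961 = 0.259.

d_min ≈ 0.26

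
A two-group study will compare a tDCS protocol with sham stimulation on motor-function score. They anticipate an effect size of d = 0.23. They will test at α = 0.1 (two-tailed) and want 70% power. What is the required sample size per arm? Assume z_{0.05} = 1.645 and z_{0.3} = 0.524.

n = 178 per group

For two independent groups with equal n: n = 2·((z_{α/2} + z_β) / d)².
z_{α/2} + z_β = 1.645 + 0.524 = 2.169.
n = 2 × (2.169 / 0.23)² = 2 × 9.430² = 2 × 88.93 = 177.9.
Round up to the next whole participant.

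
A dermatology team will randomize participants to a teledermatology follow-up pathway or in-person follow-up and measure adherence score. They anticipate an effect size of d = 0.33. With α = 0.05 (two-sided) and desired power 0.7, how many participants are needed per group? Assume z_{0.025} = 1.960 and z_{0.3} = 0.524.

For two independent groups with equal n: n = 2·((z_{α/2} + z_β) / d)².
z_{α/2} + z_β = 1.960 + 0.524 = 2.484.
n = 2 × (2.484 / 0.33)² = 2 × 7.527² = 2 × 56.66 = 113.3.
Round up to the next whole participant.

n = 114 per group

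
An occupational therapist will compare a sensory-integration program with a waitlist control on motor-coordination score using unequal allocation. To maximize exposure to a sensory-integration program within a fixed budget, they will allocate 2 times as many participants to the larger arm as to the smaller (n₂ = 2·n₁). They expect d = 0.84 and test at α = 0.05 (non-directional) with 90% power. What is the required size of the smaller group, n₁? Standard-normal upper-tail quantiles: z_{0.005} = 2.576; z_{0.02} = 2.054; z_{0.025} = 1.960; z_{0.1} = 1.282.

With allocation ratio k = n₂/n₁ = 2, Var(x̄₁−x̄₂) = σ²(1/n₁ + 1/(k·n₁)) = σ²·(k+1)/(k·n₁).
So n₁ = (1 + 1/k)·((z_{α/2} + z_β)/d)² = 1.500 × (3.242/0.84)².
n₁ = 1.500 × 14.90 = 22.3.
Round up: n₁ = 23, giving n₂ = 2 × 23 = 46.

n₁ = 23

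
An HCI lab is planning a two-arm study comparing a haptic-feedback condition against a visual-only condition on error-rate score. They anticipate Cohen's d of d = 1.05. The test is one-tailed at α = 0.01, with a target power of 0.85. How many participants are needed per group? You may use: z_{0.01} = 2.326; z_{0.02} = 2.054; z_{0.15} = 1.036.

For two independent groups with equal n: n = 2·((z_{α} + z_β) / d)².
z_{α} + z_β = 2.326 + 1.036 = 3.362.
n = 2 × (3.362 / 1.05)² = 2 × 3.202² = 2 × 10.25 = 20.5.
Round up to the next whole participant.

n = 21 per group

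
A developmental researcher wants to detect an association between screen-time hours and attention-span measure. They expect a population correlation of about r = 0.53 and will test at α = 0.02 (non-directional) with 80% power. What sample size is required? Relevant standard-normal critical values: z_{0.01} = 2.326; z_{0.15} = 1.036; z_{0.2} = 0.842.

n = 32

Fisher's z: C = ½·ln((1+r)/(1−r)) = ½·ln(3.2553) = 0.5901.
n = ((z_{α/2} + z_β)/C)² + 3.
(2.326 + 0.842) / 0.5901 = 3.168 / 0.5901 = 5.369.
n = 5.369² + 3 = 28.82 + 3 = 31.8.
Round up.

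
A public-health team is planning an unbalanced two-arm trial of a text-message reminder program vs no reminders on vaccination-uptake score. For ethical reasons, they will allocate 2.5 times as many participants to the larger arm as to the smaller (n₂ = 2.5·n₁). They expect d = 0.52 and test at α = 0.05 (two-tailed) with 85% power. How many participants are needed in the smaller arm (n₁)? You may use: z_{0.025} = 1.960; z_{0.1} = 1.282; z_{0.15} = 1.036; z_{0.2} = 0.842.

n₁ = 47

With allocation ratio k = n₂/n₁ = 2.5, Var(x̄₁−x̄₂) = σ²(1/n₁ + 1/(k·n₁)) = σ²·(k+1)/(k·n₁).
So n₁ = (1 + 1/k)·((z_{α/2} + z_β)/d)² = 1.400 × (2.996/0.52)².
n₁ = 1.400 × 33.20 = 46.5.
Round up: n₁ = 47, giving n₂ = ⌈2.5 × 47⌉ = ⌈117.5⌉ = 118.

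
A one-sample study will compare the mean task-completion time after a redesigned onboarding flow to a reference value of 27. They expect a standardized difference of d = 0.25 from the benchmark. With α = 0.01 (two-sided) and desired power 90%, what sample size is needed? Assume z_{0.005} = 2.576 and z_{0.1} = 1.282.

For a one-sample test: n = ((z_{α/2} + z_β) / d)².
z_{α/2} + z_β = 2.576 + 1.282 = 3.858.
n = (3.858 / 0.25)² = 15.432² = 238.15.
Round up.

n = 239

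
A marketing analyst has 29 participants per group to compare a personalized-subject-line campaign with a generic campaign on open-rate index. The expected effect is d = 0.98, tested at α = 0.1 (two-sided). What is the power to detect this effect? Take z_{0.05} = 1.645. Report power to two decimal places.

For two equal groups, power = Φ(d·√(n/2) − z_{α/2}).
d·√(n/2) = 0.98 × √(29/2) = 0.98 × 3.808 = 3.732.
z_β = 3.732 − 1.645 = 2.087.
Power = Φ(2.087) = 0.982.

power ≈ 0.98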